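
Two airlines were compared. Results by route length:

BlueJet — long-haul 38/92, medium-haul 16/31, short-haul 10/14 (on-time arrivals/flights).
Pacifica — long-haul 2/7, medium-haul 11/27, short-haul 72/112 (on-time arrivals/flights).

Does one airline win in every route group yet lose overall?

Long-haul: BlueJet 38/92 = 41.3%, Pacifica 2/7 = 28.6% → BlueJet
Medium-haul: BlueJet 16/31 = 51.6%, Pacifica 11/27 = 40.7% → BlueJet
Short-haul: BlueJet 10/14 = 71.4%, Pacifica 72/112 = 64.3% → BlueJet
Overall: BlueJet 64/137 = 46.7%, Pacifica 85/146 = 58.2% → Pacifica
BlueJet wins each route group but Pacifica wins overall — the comparison reverses. BlueJet's flights skew toward long-haul, which has a lower base rate.

Yes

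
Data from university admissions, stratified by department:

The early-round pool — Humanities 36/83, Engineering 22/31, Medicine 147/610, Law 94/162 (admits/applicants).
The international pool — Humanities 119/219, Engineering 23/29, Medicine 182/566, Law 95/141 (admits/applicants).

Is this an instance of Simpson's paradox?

Humanities: the early-round pool 36/83 = 43.4%, the international pool 119/219 = 54.3% → the international pool
Engineering: the early-round pool 22/31 = 71.0%, the international pool 23/29 = 79.3% → the international pool
Medicine: the early-round pool 147/610 = 24.1%, the international pool 182/566 = 32.2% → the international pool
Law: the early-round pool 94/162 = 58.0%, the international pool 95/141 = 67.4% → the international pool
Overall: the early-round pool 299/886 = 33.7%, the international pool 419/955 = 43.9% → the international pool
The international pool wins overall and in every department group — no reversal.

No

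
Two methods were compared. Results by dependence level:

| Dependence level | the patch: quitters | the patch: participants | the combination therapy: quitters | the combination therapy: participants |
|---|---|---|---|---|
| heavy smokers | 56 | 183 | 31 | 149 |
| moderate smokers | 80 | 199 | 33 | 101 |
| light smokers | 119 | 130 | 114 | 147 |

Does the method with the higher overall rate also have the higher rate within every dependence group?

Yes

Heavy smokers: the patch 56/183 = 30.6%, the combination therapy 31/149 = 20.8% → the patch
Moderate smokers: the patch 80/199 = 40.2%, the combination therapy 33/101 = 32.7% → the patch
Light smokers: the patch 119/130 = 91.5%, the combination therapy 114/147 = 77.6% → the patch
Overall: the patch 255/512 = 49.8%, the combination therapy 178/397 = 44.8% → the patch
The patch wins overall and in every dependence group — no reversal.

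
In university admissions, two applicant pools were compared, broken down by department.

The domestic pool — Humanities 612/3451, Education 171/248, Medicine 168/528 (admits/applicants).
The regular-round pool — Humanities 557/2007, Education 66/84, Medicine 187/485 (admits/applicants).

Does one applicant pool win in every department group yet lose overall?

No

Humanities: the domestic pool 612/3451 = 17.7%, the regular-round pool 557/2007 = 27.8% → the regular-round pool
Education: the domestic pool 171/248 = 69.0%, the regular-round pool 66/84 = 78.6% → the regular-round pool
Medicine: the domestic pool 168/528 = 31.8%, the regular-round pool 187/485 = 38.6% → the regular-round pool
Overall: the domestic pool 951/4227 = 22.5%, the regular-round pool 810/2576 = 31.4% → the regular-round pool
The regular-round pool wins overall and in every department group — no reversal.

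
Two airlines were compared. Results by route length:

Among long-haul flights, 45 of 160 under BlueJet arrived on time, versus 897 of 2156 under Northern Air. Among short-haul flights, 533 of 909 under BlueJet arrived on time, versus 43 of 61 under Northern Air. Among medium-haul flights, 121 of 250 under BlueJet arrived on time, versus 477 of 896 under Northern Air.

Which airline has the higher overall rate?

Long-haul: BlueJet 45/160 = 28.1%, Northern Air 897/2156 = 41.6% → Northern Air
Short-haul: BlueJet 533/909 = 58.6%, Northern Air 43/61 = 70.5% → Northern Air
Medium-haul: BlueJet 121/250 = 48.4%, Northern Air 477/896 = 53.2% → Northern Air
Overall: BlueJet 699/1319 = 53.0%, Northern Air 1417/3113 = 45.5% → BlueJet
(Northern Air wins every route group but BlueJet wins overall — Northern Air's flights skew toward the low-rate long-haul group.)

BlueJet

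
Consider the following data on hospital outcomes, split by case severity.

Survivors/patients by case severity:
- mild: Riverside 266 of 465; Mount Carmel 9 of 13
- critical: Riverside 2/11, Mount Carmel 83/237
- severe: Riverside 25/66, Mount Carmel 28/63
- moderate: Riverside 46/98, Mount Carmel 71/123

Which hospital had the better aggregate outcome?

Riverside

Mild: Riverside 266/465 = 57.2%, Mount Carmel 9/13 = 69.2% → Mount Carmel
Critical: Riverside 2/11 = 18.2%, Mount Carmel 83/237 = 35.0% → Mount Carmel
Severe: Riverside 25/66 = 37.9%, Mount Carmel 28/63 = 44.4% → Mount Carmel
Moderate: Riverside 46/98 = 46.9%, Mount Carmel 71/123 = 57.7% → Mount Carmel
Overall: Riverside 339/640 = 53.0%, Mount Carmel 191/436 = 43.8% → Riverside
(Mount Carmel wins every case group but Riverside wins overall — Mount Carmel's patients skew toward the low-rate critical group.)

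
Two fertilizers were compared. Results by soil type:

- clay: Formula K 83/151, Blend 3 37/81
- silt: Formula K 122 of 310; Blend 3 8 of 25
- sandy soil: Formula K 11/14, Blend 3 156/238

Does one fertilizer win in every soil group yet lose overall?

Yes

Clay: Formula K 83/151 = 55.0%, Blend 3 37/81 = 45.7% → Formula K
Silt: Formula K 122/310 = 39.4%, Blend 3 8/25 = 32.0% → Formula K
Sandy soil: Formula K 11/14 = 78.6%, Blend 3 156/238 = 65.5% → Formula K
Overall: Formula K 216/475 = 45.5%, Blend 3 201/344 = 58.4% → Blend 3
Formula K wins each soil group but Blend 3 wins overall — the comparison reverses. Formula K's plots skew toward silt, which has a lower base rate.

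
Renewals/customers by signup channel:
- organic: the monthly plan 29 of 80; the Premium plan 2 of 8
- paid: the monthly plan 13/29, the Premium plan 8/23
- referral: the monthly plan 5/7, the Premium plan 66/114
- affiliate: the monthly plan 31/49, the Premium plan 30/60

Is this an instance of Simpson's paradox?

Yes

Organic: the monthly plan 29/80 = 36.2%, the Premium plan 2/8 = 25.0% → the monthly plan
Paid: the monthly plan 13/29 = 44.8%, the Premium plan 8/23 = 34.8% → the monthly plan
Referral: the monthly plan 5/7 = 71.4%, the Premium plan 66/114 = 57.9% → the monthly plan
Affiliate: the monthly plan 31/49 = 63.3%, the Premium plan 30/60 = 50.0% → the monthly plan
Overall: the monthly plan 78/165 = 47.3%, the Premium plan 106/205 = 51.7% → the Premium plan
The monthly plan wins each signup group but the Premium plan wins overall — the comparison reverses. The monthly plan's customers skew toward organic, which has a lower base rate.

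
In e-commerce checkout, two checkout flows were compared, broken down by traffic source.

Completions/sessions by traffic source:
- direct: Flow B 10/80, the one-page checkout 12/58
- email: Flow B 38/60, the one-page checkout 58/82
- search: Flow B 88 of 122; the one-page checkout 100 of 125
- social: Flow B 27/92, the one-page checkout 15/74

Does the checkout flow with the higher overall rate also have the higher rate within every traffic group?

Direct: Flow B 10/80 = 12.5%, the one-page checkout 12/58 = 20.7% → the one-page checkout
Email: Flow B 38/60 = 63.3%, the one-page checkout 58/82 = 70.7% → the one-page checkout
Search: Flow B 88/122 = 72.1%, the one-page checkout 100/125 = 80.0% → the one-page checkout
Social: Flow B 27/92 = 29.3%, the one-page checkout 15/74 = 20.3% → Flow B
Overall: Flow B 163/354 = 46.0%, the one-page checkout 185/339 = 54.6% → the one-page checkout
Neither sweeps: Flow B wins 1 of 4 groups, the one-page checkout wins 3. The one-page checkout wins overall but not every group — no Simpson reversal.

No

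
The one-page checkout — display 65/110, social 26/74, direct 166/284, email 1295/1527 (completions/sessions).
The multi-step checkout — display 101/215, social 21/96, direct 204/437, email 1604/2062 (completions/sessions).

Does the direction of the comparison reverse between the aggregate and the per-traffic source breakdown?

Display: the one-page checkout 65/110 = 59.1%, the multi-step checkout 101/215 = 47.0% → the one-page checkout
Social: the one-page checkout 26/74 = 35.1%, the multi-step checkout 21/96 = 21.9% → the one-page checkout
Direct: the one-page checkout 166/284 = 58.5%, the multi-step checkout 204/437 = 46.7% → the one-page checkout
Email: the one-page checkout 1295/1527 = 84.8%, the multi-step checkout 1604/2062 = 77.8% → the one-page checkout
Overall: the one-page checkout 1552/1995 = 77.8%, the multi-step checkout 1930/2810 = 68.7% → the one-page checkout
The one-page checkout wins overall and in every traffic group — no reversal.

No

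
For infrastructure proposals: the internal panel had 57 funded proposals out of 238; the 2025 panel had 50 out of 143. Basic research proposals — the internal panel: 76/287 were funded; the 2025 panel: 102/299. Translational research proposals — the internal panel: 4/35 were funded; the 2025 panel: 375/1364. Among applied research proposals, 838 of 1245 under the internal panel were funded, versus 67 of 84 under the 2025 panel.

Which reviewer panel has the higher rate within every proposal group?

the 2025 panel

Infrastructure: the internal panel 57/238 = 23.9%, the 2025 panel 50/143 = 35.0% → the 2025 panel
Basic research: the internal panel 76/287 = 26.5%, the 2025 panel 102/299 = 34.1% → the 2025 panel
Translational research: the internal panel 4/35 = 11.4%, the 2025 panel 375/1364 = 27.5% → the 2025 panel
Applied research: the internal panel 838/1245 = 67.3%, the 2025 panel 67/84 = 79.8% → the 2025 panel
The 2025 panel has the higher rate in all 4 groups.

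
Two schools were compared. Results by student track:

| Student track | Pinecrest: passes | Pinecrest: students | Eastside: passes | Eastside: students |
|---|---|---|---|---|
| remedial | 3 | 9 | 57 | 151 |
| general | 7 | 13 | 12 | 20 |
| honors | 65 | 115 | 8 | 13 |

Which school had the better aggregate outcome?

Pinecrest

Remedial: Pinecrest 3/9 = 33.3%, Eastside 57/151 = 37.7% → Eastside
General: Pinecrest 7/13 = 53.8%, Eastside 12/20 = 60.0% → Eastside
Honors: Pinecrest 65/115 = 56.5%, Eastside 8/13 = 61.5% → Eastside
Overall: Pinecrest 75/137 = 54.7%, Eastside 77/184 = 41.8% → Pinecrest
(Eastside wins every student group but Pinecrest wins overall — Eastside's students skew toward the low-rate remedial group.)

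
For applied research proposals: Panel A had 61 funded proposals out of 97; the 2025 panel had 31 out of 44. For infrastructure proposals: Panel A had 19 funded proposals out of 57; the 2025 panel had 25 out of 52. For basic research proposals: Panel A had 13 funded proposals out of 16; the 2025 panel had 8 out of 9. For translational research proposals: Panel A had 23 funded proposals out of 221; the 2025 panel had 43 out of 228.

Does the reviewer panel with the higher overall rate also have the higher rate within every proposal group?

Applied research: Panel A 61/97 = 62.9%, the 2025 panel 31/44 = 70.5% → the 2025 panel
Infrastructure: Panel A 19/57 = 33.3%, the 2025 panel 25/52 = 48.1% → the 2025 panel
Basic research: Panel A 13/16 = 81.2%, the 2025 panel 8/9 = 88.9% → the 2025 panel
Translational research: Panel A 23/221 = 10.4%, the 2025 panel 43/228 = 18.9% → the 2025 panel
Overall: Panel A 116/391 = 29.7%, the 2025 panel 107/333 = 32.1% → the 2025 panel
The 2025 panel wins overall and in every proposal group — no reversal.

Yes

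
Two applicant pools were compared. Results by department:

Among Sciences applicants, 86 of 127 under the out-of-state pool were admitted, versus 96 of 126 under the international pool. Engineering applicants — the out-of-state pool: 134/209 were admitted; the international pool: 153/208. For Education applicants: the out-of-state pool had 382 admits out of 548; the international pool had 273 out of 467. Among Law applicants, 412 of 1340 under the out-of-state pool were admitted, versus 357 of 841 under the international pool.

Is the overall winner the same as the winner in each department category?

No

Sciences: the out-of-state pool 86/127 = 67.7%, the international pool 96/126 = 76.2% → the international pool
Engineering: the out-of-state pool 134/209 = 64.1%, the international pool 153/208 = 73.6% → the international pool
Education: the out-of-state pool 382/548 = 69.7%, the international pool 273/467 = 58.5% → the out-of-state pool
Law: the out-of-state pool 412/1340 = 30.7%, the international pool 357/841 = 42.4% → the international pool
Overall: the out-of-state pool 1014/2224 = 45.6%, the international pool 879/1642 = 53.5% → the international pool
Neither sweeps: the out-of-state pool wins 1 of 4 groups, the international pool wins 3. The international pool wins overall but not every group — no Simpson reversal.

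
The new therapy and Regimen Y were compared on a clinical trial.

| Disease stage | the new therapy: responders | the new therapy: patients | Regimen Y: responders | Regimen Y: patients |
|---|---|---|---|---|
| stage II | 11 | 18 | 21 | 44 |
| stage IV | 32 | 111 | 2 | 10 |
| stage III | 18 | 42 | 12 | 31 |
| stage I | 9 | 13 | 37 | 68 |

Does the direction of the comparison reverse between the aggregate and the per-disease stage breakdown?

Yes

Stage II: the new therapy 11/18 = 61.1%, Regimen Y 21/44 = 47.7% → the new therapy
Stage IV: the new therapy 32/111 = 28.8%, Regimen Y 2/10 = 20.0% → the new therapy
Stage III: the new therapy 18/42 = 42.9%, Regimen Y 12/31 = 38.7% → the new therapy
Stage I: the new therapy 9/13 = 69.2%, Regimen Y 37/68 = 54.4% → the new therapy
Overall: the new therapy 70/184 = 38.0%, Regimen Y 72/153 = 47.1% → Regimen Y
The new therapy wins each disease group but Regimen Y wins overall — the comparison reverses. The new therapy's patients skew toward stage IV, which has a lower base rate.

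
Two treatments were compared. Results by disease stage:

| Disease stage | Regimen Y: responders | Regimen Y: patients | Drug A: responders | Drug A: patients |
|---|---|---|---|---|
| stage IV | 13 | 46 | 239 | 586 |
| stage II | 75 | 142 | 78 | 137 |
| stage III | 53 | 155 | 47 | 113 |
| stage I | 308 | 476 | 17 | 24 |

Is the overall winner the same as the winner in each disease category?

No

Stage IV: Regimen Y 13/46 = 28.3%, Drug A 239/586 = 40.8% → Drug A
Stage II: Regimen Y 75/142 = 52.8%, Drug A 78/137 = 56.9% → Drug A
Stage III: Regimen Y 53/155 = 34.2%, Drug A 47/113 = 41.6% → Drug A
Stage I: Regimen Y 308/476 = 64.7%, Drug A 17/24 = 70.8% → Drug A
Overall: Regimen Y 449/819 = 54.8%, Drug A 381/860 = 44.3% → Regimen Y
Drug A wins each disease group but Regimen Y wins overall — the comparison reverses. Drug A's patients skew toward stage IV, which has a lower base rate.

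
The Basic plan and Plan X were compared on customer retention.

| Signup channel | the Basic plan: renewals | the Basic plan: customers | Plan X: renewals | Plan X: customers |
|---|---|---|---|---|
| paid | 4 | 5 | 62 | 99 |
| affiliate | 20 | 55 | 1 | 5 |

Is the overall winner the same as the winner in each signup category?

Paid: the Basic plan 4/5 = 80.0%, Plan X 62/99 = 62.6% → the Basic plan
Affiliate: the Basic plan 20/55 = 36.4%, Plan X 1/5 = 20.0% → the Basic plan
Overall: the Basic plan 24/60 = 40.0%, Plan X 63/104 = 60.6% → Plan X
The Basic plan wins each signup group but Plan X wins overall — the comparison reverses. The Basic plan's customers skew toward affiliate, which has a lower base rate.

No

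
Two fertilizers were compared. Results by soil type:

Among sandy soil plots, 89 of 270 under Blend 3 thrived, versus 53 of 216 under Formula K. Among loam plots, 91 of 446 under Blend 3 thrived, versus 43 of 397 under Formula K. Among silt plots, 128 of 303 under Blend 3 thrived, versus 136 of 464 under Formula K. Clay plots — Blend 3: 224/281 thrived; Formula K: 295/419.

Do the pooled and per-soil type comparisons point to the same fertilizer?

Sandy soil: Blend 3 89/270 = 33.0%, Formula K 53/216 = 24.5% → Blend 3
Loam: Blend 3 91/446 = 20.4%, Formula K 43/397 = 10.8% → Blend 3
Silt: Blend 3 128/303 = 42.2%, Formula K 136/464 = 29.3% → Blend 3
Clay: Blend 3 224/281 = 79.7%, Formula K 295/419 = 70.4% → Blend 3
Overall: Blend 3 532/1300 = 40.9%, Formula K 527/1496 = 35.2% → Blend 3
Blend 3 wins overall and in every soil group — no reversal.

Yes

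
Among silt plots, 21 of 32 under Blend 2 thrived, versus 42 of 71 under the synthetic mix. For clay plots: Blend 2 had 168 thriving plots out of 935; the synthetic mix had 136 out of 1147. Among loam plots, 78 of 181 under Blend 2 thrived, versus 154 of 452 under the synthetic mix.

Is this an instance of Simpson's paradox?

Silt: Blend 2 21/32 = 65.6%, the synthetic mix 42/71 = 59.2% → Blend 2
Clay: Blend 2 168/935 = 18.0%, the synthetic mix 136/1147 = 11.9% → Blend 2
Loam: Blend 2 78/181 = 43.1%, the synthetic mix 154/452 = 34.1% → Blend 2
Overall: Blend 2 267/1148 = 23.3%, the synthetic mix 332/1670 = 19.9% → Blend 2
Blend 2 wins overall and in every soil group — no reversal.

No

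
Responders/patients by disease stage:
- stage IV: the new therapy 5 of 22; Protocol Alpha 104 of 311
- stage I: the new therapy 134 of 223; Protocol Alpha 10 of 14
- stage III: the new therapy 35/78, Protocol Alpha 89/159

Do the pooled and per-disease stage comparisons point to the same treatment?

No

Stage IV: the new therapy 5/22 = 22.7%, Protocol Alpha 104/311 = 33.4% → Protocol Alpha
Stage I: the new therapy 134/223 = 60.1%, Protocol Alpha 10/14 = 71.4% → Protocol Alpha
Stage III: the new therapy 35/78 = 44.9%, Protocol Alpha 89/159 = 56.0% → Protocol Alpha
Overall: the new therapy 174/323 = 53.9%, Protocol Alpha 203/484 = 41.9% → the new therapy
Protocol Alpha wins each disease group but the new therapy wins overall — the comparison reverses. Protocol Alpha's patients skew toward stage IV, which has a lower base rate.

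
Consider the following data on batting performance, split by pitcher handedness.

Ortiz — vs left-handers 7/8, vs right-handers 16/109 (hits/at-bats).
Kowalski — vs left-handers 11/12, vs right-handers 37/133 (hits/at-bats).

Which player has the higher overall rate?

Kowalski

Vs left-handers: Ortiz 7/8 = 87.5%, Kowalski 11/12 = 91.7% → Kowalski
Vs right-handers: Ortiz 16/109 = 14.7%, Kowalski 37/133 = 27.8% → Kowalski
Overall: Ortiz 23/117 = 19.7%, Kowalski 48/145 = 33.1% → Kowalski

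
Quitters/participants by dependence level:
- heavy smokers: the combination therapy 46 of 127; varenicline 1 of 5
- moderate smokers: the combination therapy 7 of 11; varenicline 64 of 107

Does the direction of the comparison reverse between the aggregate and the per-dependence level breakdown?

Heavy smokers: the combination therapy 46/127 = 36.2%, varenicline 1/5 = 20.0% → the combination therapy
Moderate smokers: the combination therapy 7/11 = 63.6%, varenicline 64/107 = 59.8% → the combination therapy
Overall: the combination therapy 53/138 = 38.4%, varenicline 65/112 = 58.0% → varenicline
The combination therapy wins each dependence group but varenicline wins overall — the comparison reverses. The combination therapy's participants skew toward heavy smokers, which has a lower base rate.

Yes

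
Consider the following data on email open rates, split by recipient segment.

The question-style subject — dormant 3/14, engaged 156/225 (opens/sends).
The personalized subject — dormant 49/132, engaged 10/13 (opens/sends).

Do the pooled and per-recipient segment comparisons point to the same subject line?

No

Dormant: the question-style subject 3/14 = 21.4%, the personalized subject 49/132 = 37.1% → the personalized subject
Engaged: the question-style subject 156/225 = 69.3%, the personalized subject 10/13 = 76.9% → the personalized subject
Overall: the question-style subject 159/239 = 66.5%, the personalized subject 59/145 = 40.7% → the question-style subject
The personalized subject wins each recipient group but the question-style subject wins overall — the comparison reverses. The personalized subject's sends skew toward dormant, which has a lower base rate.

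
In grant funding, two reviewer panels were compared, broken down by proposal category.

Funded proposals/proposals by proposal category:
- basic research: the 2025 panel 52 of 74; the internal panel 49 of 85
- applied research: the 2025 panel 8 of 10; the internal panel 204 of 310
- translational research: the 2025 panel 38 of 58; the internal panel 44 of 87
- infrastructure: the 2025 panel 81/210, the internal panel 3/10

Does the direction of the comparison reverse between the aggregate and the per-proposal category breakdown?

Basic research: the 2025 panel 52/74 = 70.3%, the internal panel 49/85 = 57.6% → the 2025 panel
Applied research: the 2025 panel 8/10 = 80.0%, the internal panel 204/310 = 65.8% → the 2025 panel
Translational research: the 2025 panel 38/58 = 65.5%, the internal panel 44/87 = 50.6% → the 2025 panel
Infrastructure: the 2025 panel 81/210 = 38.6%, the internal panel 3/10 = 30.0% → the 2025 panel
Overall: the 2025 panel 179/352 = 50.9%, the internal panel 300/492 = 61.0% → the internal panel
The 2025 panel wins each proposal group but the internal panel wins overall — the comparison reverses. The 2025 panel's proposals skew toward infrastructure, which has a lower base rate.

Yes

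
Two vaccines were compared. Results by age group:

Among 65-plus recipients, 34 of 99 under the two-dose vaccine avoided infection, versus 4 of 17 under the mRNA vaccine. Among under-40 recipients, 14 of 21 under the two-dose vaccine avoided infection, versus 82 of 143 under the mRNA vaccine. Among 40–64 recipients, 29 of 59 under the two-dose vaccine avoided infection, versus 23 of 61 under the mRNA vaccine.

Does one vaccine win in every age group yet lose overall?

65-plus: the two-dose vaccine 34/99 = 34.3%, the mRNA vaccine 4/17 = 23.5% → the two-dose vaccine
Under-40: the two-dose vaccine 14/21 = 66.7%, the mRNA vaccine 82/143 = 57.3% → the two-dose vaccine
40–64: the two-dose vaccine 29/59 = 49.2%, the mRNA vaccine 23/61 = 37.7% → the two-dose vaccine
Overall: the two-dose vaccine 77/179 = 43.0%, the mRNA vaccine 109/221 = 49.3% → the mRNA vaccine
The two-dose vaccine wins each age group but the mRNA vaccine wins overall — the comparison reverses. The two-dose vaccine's recipients skew toward 65-plus, which has a lower base rate.

Yes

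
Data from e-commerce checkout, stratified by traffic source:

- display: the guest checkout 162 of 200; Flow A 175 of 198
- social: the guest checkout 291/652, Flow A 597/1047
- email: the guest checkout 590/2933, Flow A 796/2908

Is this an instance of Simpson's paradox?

No

Display: the guest checkout 162/200 = 81.0%, Flow A 175/198 = 88.4% → Flow A
Social: the guest checkout 291/652 = 44.6%, Flow A 597/1047 = 57.0% → Flow A
Email: the guest checkout 590/2933 = 20.1%, Flow A 796/2908 = 27.4% → Flow A
Overall: the guest checkout 1043/3785 = 27.6%, Flow A 1568/4153 = 37.8% → Flow A
Flow A wins overall and in every traffic group — no reversal.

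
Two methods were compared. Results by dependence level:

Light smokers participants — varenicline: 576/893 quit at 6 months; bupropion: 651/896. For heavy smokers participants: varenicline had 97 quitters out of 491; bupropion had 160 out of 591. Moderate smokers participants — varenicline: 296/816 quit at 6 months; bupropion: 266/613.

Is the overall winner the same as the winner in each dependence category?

Light smokers: varenicline 576/893 = 64.5%, bupropion 651/896 = 72.7% → bupropion
Heavy smokers: varenicline 97/491 = 19.8%, bupropion 160/591 = 27.1% → bupropion
Moderate smokers: varenicline 296/816 = 36.3%, bupropion 266/613 = 43.4% → bupropion
Overall: varenicline 969/2200 = 44.0%, bupropion 1077/2100 = 51.3% → bupropion
Bupropion wins overall and in every dependence group — no reversal.

Yes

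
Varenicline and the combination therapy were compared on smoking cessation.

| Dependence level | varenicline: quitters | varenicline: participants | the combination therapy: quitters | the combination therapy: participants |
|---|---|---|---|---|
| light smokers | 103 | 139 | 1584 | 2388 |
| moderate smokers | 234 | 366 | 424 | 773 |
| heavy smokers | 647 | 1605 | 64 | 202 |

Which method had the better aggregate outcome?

the combination therapy

Light smokers: varenicline 103/139 = 74.1%, the combination therapy 1584/2388 = 66.3% → varenicline
Moderate smokers: varenicline 234/366 = 63.9%, the combination therapy 424/773 = 54.9% → varenicline
Heavy smokers: varenicline 647/1605 = 40.3%, the combination therapy 64/202 = 31.7% → varenicline
Overall: varenicline 984/2110 = 46.6%, the combination therapy 2072/3363 = 61.6% → the combination therapy
(Varenicline wins every dependence group but the combination therapy wins overall — varenicline's participants skew toward the low-rate heavy smokers group.)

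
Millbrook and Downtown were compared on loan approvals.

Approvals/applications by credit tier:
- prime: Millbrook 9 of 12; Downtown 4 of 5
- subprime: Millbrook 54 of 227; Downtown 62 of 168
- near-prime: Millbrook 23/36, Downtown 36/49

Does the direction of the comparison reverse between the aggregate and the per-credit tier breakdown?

No

Prime: Millbrook 9/12 = 75.0%, Downtown 4/5 = 80.0% → Downtown
Subprime: Millbrook 54/227 = 23.8%, Downtown 62/168 = 36.9% → Downtown
Near-prime: Millbrook 23/36 = 63.9%, Downtown 36/49 = 73.5% → Downtown
Overall: Millbrook 86/275 = 31.3%, Downtown 102/222 = 45.9% → Downtown
Downtown wins overall and in every credit group — no reversal.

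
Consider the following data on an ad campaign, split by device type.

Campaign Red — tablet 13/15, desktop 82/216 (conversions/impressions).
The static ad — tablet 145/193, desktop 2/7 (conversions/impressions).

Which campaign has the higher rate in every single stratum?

Campaign Red

Tablet: Campaign Red 13/15 = 86.7%, the static ad 145/193 = 75.1% → Campaign Red
Desktop: Campaign Red 82/216 = 38.0%, the static ad 2/7 = 28.6% → Campaign Red
Campaign Red has the higher rate in both groups.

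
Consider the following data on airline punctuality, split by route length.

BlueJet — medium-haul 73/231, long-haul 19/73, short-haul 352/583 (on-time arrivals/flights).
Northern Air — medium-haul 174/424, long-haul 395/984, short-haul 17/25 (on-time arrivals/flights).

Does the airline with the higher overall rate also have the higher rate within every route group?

Medium-haul: BlueJet 73/231 = 31.6%, Northern Air 174/424 = 41.0% → Northern Air
Long-haul: BlueJet 19/73 = 26.0%, Northern Air 395/984 = 40.1% → Northern Air
Short-haul: BlueJet 352/583 = 60.4%, Northern Air 17/25 = 68.0% → Northern Air
Overall: BlueJet 444/887 = 50.1%, Northern Air 586/1433 = 40.9% → BlueJet
Northern Air wins each route group but BlueJet wins overall — the comparison reverses. Northern Air's flights skew toward long-haul, which has a lower base rate.

No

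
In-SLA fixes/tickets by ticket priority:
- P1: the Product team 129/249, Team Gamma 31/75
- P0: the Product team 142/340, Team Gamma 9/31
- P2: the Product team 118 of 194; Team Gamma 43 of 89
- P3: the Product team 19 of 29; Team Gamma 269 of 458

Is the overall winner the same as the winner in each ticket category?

No

P1: the Product team 129/249 = 51.8%, Team Gamma 31/75 = 41.3% → the Product team
P0: the Product team 142/340 = 41.8%, Team Gamma 9/31 = 29.0% → the Product team
P2: the Product team 118/194 = 60.8%, Team Gamma 43/89 = 48.3% → the Product team
P3: the Product team 19/29 = 65.5%, Team Gamma 269/458 = 58.7% → the Product team
Overall: the Product team 408/812 = 50.2%, Team Gamma 352/653 = 53.9% → Team Gamma
The Product team wins each ticket group but Team Gamma wins overall — the comparison reverses. The Product team's tickets skew toward P0, which has a lower base rate.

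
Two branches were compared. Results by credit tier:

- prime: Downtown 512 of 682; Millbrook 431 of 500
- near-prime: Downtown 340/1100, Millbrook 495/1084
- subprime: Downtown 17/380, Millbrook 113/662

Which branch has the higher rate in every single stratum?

Prime: Downtown 512/682 = 75.1%, Millbrook 431/500 = 86.2% → Millbrook
Near-prime: Downtown 340/1100 = 30.9%, Millbrook 495/1084 = 45.7% → Millbrook
Subprime: Downtown 17/380 = 4.5%, Millbrook 113/662 = 17.1% → Millbrook
Millbrook has the higher rate in all 3 groups.

Millbrook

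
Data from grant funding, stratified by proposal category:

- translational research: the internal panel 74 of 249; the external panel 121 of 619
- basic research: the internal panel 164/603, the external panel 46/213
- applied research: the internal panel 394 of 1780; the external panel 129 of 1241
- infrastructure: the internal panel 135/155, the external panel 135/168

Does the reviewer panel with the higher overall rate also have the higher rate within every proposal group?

Translational research: the internal panel 74/249 = 29.7%, the external panel 121/619 = 19.5% → the internal panel
Basic research: the internal panel 164/603 = 27.2%, the external panel 46/213 = 21.6% → the internal panel
Applied research: the internal panel 394/1780 = 22.1%, the external panel 129/1241 = 10.4% → the internal panel
Infrastructure: the internal panel 135/155 = 87.1%, the external panel 135/168 = 80.4% → the internal panel
Overall: the internal panel 767/2787 = 27.5%, the external panel 431/2241 = 19.2% → the internal panel
The internal panel wins overall and in every proposal group — no reversal.

Yes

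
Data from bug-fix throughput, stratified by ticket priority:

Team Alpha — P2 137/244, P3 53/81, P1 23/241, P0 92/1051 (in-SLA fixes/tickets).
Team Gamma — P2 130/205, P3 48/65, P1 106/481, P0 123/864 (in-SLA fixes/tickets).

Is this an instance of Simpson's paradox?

P2: Team Alpha 137/244 = 56.1%, Team Gamma 130/205 = 63.4% → Team Gamma
P3: Team Alpha 53/81 = 65.4%, Team Gamma 48/65 = 73.8% → Team Gamma
P1: Team Alpha 23/241 = 9.5%, Team Gamma 106/481 = 22.0% → Team Gamma
P0: Team Alpha 92/1051 = 8.8%, Team Gamma 123/864 = 14.2% → Team Gamma
Overall: Team Alpha 305/1617 = 18.9%, Team Gamma 407/1615 = 25.2% → Team Gamma
Team Gamma wins overall and in every ticket group — no reversal.

No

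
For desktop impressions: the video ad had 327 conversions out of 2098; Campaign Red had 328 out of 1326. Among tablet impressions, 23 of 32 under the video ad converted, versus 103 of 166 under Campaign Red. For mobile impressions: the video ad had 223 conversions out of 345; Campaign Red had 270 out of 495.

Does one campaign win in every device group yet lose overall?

No

Desktop: the video ad 327/2098 = 15.6%, Campaign Red 328/1326 = 24.7% → Campaign Red
Tablet: the video ad 23/32 = 71.9%, Campaign Red 103/166 = 62.0% → the video ad
Mobile: the video ad 223/345 = 64.6%, Campaign Red 270/495 = 54.5% → the video ad
Overall: the video ad 573/2475 = 23.2%, Campaign Red 701/1987 = 35.3% → Campaign Red
Neither sweeps: the video ad wins 2 of 3 groups, Campaign Red wins 1. Campaign Red wins overall but not every group — no Simpson reversal.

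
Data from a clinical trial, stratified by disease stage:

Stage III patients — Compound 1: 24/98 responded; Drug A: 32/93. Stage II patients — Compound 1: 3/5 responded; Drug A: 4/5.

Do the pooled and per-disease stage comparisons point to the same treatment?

Yes

Stage III: Compound 1 24/98 = 24.5%, Drug A 32/93 = 34.4% → Drug A
Stage II: Compound 1 3/5 = 60.0%, Drug A 4/5 = 80.0% → Drug A
Overall: Compound 1 27/103 = 26.2%, Drug A 36/98 = 36.7% → Drug A
Drug A wins overall and in every disease group — no reversal.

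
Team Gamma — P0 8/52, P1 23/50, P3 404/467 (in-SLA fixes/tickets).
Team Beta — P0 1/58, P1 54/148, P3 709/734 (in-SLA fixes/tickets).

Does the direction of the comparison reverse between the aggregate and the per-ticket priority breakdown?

P0: Team Gamma 8/52 = 15.4%, Team Beta 1/58 = 1.7% → Team Gamma
P1: Team Gamma 23/50 = 46.0%, Team Beta 54/148 = 36.5% → Team Gamma
P3: Team Gamma 404/467 = 86.5%, Team Beta 709/734 = 96.6% → Team Beta
Overall: Team Gamma 435/569 = 76.4%, Team Beta 764/940 = 81.3% → Team Beta
Neither sweeps: Team Gamma wins 2 of 3 groups, Team Beta wins 1. Team Beta wins overall but not every group — no Simpson reversal.

No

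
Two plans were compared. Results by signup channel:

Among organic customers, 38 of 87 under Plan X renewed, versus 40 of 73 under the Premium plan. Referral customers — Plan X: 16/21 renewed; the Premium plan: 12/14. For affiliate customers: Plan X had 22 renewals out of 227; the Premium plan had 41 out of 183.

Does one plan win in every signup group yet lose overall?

No

Organic: Plan X 38/87 = 43.7%, the Premium plan 40/73 = 54.8% → the Premium plan
Referral: Plan X 16/21 = 76.2%, the Premium plan 12/14 = 85.7% → the Premium plan
Affiliate: Plan X 22/227 = 9.7%, the Premium plan 41/183 = 22.4% → the Premium plan
Overall: Plan X 76/335 = 22.7%, the Premium plan 93/270 = 34.4% → the Premium plan
The Premium plan wins overall and in every signup group — no reversal.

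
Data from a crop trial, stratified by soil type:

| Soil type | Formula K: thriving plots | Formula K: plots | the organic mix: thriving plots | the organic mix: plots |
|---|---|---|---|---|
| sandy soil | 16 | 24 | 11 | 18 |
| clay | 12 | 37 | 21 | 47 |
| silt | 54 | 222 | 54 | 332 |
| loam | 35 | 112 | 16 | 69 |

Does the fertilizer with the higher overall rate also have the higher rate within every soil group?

Sandy soil: Formula K 16/24 = 66.7%, the organic mix 11/18 = 61.1% → Formula K
Clay: Formula K 12/37 = 32.4%, the organic mix 21/47 = 44.7% → the organic mix
Silt: Formula K 54/222 = 24.3%, the organic mix 54/332 = 16.3% → Formula K
Loam: Formula K 35/112 = 31.2%, the organic mix 16/69 = 23.2% → Formula K
Overall: Formula K 117/395 = 29.6%, the organic mix 102/466 = 21.9% → Formula K
Neither sweeps: Formula K wins 3 of 4 groups, the organic mix wins 1. Formula K wins overall but not every group — no Simpson reversal.

No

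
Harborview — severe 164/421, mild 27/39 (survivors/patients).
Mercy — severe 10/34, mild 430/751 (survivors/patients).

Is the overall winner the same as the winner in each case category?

Severe: Harborview 164/421 = 39.0%, Mercy 10/34 = 29.4% → Harborview
Mild: Harborview 27/39 = 69.2%, Mercy 430/751 = 57.3% → Harborview
Overall: Harborview 191/460 = 41.5%, Mercy 440/785 = 56.1% → Mercy
Harborview wins each case group but Mercy wins overall — the comparison reverses. Harborview's patients skew toward severe, which has a lower base rate.

No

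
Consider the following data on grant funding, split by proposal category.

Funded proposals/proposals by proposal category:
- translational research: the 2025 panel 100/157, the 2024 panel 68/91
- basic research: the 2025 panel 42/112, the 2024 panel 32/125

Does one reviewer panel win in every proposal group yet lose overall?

Translational research: the 2025 panel 100/157 = 63.7%, the 2024 panel 68/91 = 74.7% → the 2024 panel
Basic research: the 2025 panel 42/112 = 37.5%, the 2024 panel 32/125 = 25.6% → the 2025 panel
Overall: the 2025 panel 142/269 = 52.8%, the 2024 panel 100/216 = 46.3% → the 2025 panel
Neither sweeps: the 2025 panel wins 1 of 2 groups, the 2024 panel wins 1. The 2025 panel wins overall but not every group — no Simpson reversal.

No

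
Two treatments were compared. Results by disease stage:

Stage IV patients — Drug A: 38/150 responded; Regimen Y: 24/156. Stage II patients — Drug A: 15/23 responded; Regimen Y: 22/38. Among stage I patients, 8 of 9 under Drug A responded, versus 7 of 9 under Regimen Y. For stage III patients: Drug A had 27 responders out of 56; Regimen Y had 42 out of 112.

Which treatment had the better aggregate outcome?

Drug A

Stage IV: Drug A 38/150 = 25.3%, Regimen Y 24/156 = 15.4% → Drug A
Stage II: Drug A 15/23 = 65.2%, Regimen Y 22/38 = 57.9% → Drug A
Stage I: Drug A 8/9 = 88.9%, Regimen Y 7/9 = 77.8% → Drug A
Stage III: Drug A 27/56 = 48.2%, Regimen Y 42/112 = 37.5% → Drug A
Overall: Drug A 88/238 = 37.0%, Regimen Y 95/315 = 30.2% → Drug A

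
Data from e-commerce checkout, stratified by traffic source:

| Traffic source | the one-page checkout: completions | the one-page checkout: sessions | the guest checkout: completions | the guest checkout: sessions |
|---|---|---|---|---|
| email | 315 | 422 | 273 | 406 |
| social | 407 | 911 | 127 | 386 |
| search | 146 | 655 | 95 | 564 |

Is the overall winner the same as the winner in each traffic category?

Yes

Email: the one-page checkout 315/422 = 74.6%, the guest checkout 273/406 = 67.2% → the one-page checkout
Social: the one-page checkout 407/911 = 44.7%, the guest checkout 127/386 = 32.9% → the one-page checkout
Search: the one-page checkout 146/655 = 22.3%, the guest checkout 95/564 = 16.8% → the one-page checkout
Overall: the one-page checkout 868/1988 = 43.7%, the guest checkout 495/1356 = 36.5% → the one-page checkout
The one-page checkout wins overall and in every traffic group — no reversal.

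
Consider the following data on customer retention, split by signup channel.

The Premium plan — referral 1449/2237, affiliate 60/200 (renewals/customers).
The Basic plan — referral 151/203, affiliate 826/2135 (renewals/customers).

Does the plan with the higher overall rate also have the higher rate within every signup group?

No

Referral: the Premium plan 1449/2237 = 64.8%, the Basic plan 151/203 = 74.4% → the Basic plan
Affiliate: the Premium plan 60/200 = 30.0%, the Basic plan 826/2135 = 38.7% → the Basic plan
Overall: the Premium plan 1509/2437 = 61.9%, the Basic plan 977/2338 = 41.8% → the Premium plan
The Basic plan wins each signup group but the Premium plan wins overall — the comparison reverses. The Basic plan's customers skew toward affiliate, which has a lower base rate.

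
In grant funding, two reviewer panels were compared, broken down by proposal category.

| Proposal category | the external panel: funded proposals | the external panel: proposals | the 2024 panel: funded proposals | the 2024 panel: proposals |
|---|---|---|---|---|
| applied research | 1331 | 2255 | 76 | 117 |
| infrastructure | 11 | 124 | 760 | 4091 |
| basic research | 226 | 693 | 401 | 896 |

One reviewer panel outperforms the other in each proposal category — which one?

the 2024 panel

Applied research: the external panel 1331/2255 = 59.0%, the 2024 panel 76/117 = 65.0% → the 2024 panel
Infrastructure: the external panel 11/124 = 8.9%, the 2024 panel 760/4091 = 18.6% → the 2024 panel
Basic research: the external panel 226/693 = 32.6%, the 2024 panel 401/896 = 44.8% → the 2024 panel
The 2024 panel has the higher rate in all 3 groups.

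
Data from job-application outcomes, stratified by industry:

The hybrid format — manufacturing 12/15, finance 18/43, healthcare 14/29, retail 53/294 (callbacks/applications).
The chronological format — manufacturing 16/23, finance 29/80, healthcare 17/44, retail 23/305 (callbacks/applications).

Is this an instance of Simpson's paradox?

Manufacturing: the hybrid format 12/15 = 80.0%, the chronological format 16/23 = 69.6% → the hybrid format
Finance: the hybrid format 18/43 = 41.9%, the chronological format 29/80 = 36.2% → the hybrid format
Healthcare: the hybrid format 14/29 = 48.3%, the chronological format 17/44 = 38.6% → the hybrid format
Retail: the hybrid format 53/294 = 18.0%, the chronological format 23/305 = 7.5% → the hybrid format
Overall: the hybrid format 97/381 = 25.5%, the chronological format 85/452 = 18.8% → the hybrid format
The hybrid format wins overall and in every industry group — no reversal.

No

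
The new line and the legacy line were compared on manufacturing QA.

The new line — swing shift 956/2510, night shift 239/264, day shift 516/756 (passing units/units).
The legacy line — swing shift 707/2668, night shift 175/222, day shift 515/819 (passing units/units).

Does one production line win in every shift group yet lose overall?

No

Swing shift: the new line 956/2510 = 38.1%, the legacy line 707/2668 = 26.5% → the new line
Night shift: the new line 239/264 = 90.5%, the legacy line 175/222 = 78.8% → the new line
Day shift: the new line 516/756 = 68.3%, the legacy line 515/819 = 62.9% → the new line
Overall: the new line 1711/3530 = 48.5%, the legacy line 1397/3709 = 37.7% → the new line
The new line wins overall and in every shift group — no reversal.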